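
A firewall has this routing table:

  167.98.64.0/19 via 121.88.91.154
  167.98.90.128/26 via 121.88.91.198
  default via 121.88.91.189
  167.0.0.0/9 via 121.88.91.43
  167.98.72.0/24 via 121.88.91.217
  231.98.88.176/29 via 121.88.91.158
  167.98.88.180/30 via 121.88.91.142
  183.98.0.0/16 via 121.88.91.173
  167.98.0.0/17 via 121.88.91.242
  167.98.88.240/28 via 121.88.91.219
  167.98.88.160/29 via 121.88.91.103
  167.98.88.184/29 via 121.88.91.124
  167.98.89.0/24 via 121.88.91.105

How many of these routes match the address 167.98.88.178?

Prefixes containing 167.98.88.178:
  0.0.0.0/0 (default, matches everything)
  167.0.0.0/9 (167.0.0.0 - 167.127.255.255)
  167.98.0.0/17 (167.98.0.0 - 167.98.127.255)
  167.98.64.0/19 (167.98.64.0 - 167.98.95.255)
Total matching entries: 4.

4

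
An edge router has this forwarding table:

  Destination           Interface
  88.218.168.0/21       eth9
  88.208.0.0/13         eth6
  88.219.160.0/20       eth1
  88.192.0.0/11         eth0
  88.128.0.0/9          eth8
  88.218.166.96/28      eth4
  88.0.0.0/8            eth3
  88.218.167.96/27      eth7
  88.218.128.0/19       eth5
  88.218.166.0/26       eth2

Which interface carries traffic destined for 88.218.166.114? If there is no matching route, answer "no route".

Routes whose prefix contains 88.218.166.114:
  88.0.0.0/8 (88.0.0.0 - 88.255.255.255) -> eth3
  88.128.0.0/9 (88.128.0.0 - 88.255.255.255) -> eth8
  88.192.0.0/11 (88.192.0.0 - 88.223.255.255) -> eth0
More-specific entries that do NOT match:
  88.218.166.96/28 (88.218.166.96 - 88.218.166.111) does not contain 88.218.166.114
  88.218.167.96/27 (88.218.167.96 - 88.218.167.127) does not contain 88.218.166.114
  88.218.166.0/26 (88.218.166.0 - 88.218.166.63) does not contain 88.218.166.114
  88.218.168.0/21 (88.218.168.0 - 88.218.175.255) does not contain 88.218.166.114
  88.219.160.0/20 (88.219.160.0 - 88.219.175.255) does not contain 88.218.166.114
  88.218.128.0/19 (88.218.128.0 - 88.218.159.255) does not contain 88.218.166.114
  88.208.0.0/13 (88.208.0.0 - 88.215.255.255) does not contain 88.218.166.114
Longest matching prefix is /11 -> interface eth0.

eth0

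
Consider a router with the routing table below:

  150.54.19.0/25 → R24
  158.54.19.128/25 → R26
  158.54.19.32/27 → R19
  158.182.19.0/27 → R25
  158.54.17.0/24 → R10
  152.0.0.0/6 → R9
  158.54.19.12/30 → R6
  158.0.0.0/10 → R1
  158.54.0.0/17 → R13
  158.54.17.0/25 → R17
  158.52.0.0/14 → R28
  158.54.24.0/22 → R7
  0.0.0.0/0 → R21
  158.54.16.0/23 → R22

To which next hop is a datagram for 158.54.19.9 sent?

R13

Routes whose prefix contains 158.54.19.9:
  0.0.0.0/0 (default, matches everything) -> R21
  158.0.0.0/10 (158.0.0.0 - 158.63.255.255) -> R1
  158.52.0.0/14 (158.52.0.0 - 158.55.255.255) -> R28
  158.54.0.0/17 (158.54.0.0 - 158.54.127.255) -> R13
More-specific entries that do NOT match:
  158.54.19.12/30 (158.54.19.12 - 158.54.19.15) does not contain 158.54.19.9
  158.54.19.32/27 (158.54.19.32 - 158.54.19.63) does not contain 158.54.19.9
  158.182.19.0/27 (158.182.19.0 - 158.182.19.31) does not contain 158.54.19.9
  150.54.19.0/25 (150.54.19.0 - 150.54.19.127) does not contain 158.54.19.9
  158.54.19.128/25 (158.54.19.128 - 158.54.19.255) does not contain 158.54.19.9
  158.54.17.0/25 (158.54.17.0 - 158.54.17.127) does not contain 158.54.19.9
  158.54.17.0/24 (158.54.17.0 - 158.54.17.255) does not contain 158.54.19.9
  158.54.16.0/23 (158.54.16.0 - 158.54.17.255) does not contain 158.54.19.9
  158.54.24.0/22 (158.54.24.0 - 158.54.27.255) does not contain 158.54.19.9
Longest matching prefix is /17 -> next hop R13.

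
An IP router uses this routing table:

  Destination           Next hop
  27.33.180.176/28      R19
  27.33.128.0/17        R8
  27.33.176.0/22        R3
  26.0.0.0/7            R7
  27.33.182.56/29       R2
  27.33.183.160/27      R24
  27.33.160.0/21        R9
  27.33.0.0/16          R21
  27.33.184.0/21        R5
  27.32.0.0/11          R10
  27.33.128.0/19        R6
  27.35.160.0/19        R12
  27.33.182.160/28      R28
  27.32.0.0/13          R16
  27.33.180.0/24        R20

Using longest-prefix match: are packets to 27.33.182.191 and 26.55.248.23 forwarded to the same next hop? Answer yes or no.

no

27.33.182.191: longest match 27.33.128.0/17 -> R8
26.55.248.23: longest match 26.0.0.0/7 -> R7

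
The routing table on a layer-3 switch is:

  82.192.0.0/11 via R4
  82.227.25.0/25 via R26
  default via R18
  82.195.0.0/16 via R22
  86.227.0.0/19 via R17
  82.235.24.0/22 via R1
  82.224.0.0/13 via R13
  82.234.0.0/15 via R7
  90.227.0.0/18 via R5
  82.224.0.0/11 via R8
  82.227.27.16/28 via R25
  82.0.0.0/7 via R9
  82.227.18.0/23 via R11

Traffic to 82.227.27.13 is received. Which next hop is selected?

R13

Routes whose prefix contains 82.227.27.13:
  0.0.0.0/0 (default, matches everything) -> R18
  82.0.0.0/7 (82.0.0.0 - 83.255.255.255) -> R9
  82.224.0.0/11 (82.224.0.0 - 82.255.255.255) -> R8
  82.224.0.0/13 (82.224.0.0 - 82.231.255.255) -> R13
More-specific entries that do NOT match:
  82.227.27.16/28 (82.227.27.16 - 82.227.27.31) does not contain 82.227.27.13
  82.227.25.0/25 (82.227.25.0 - 82.227.25.127) does not contain 82.227.27.13
  82.227.18.0/23 (82.227.18.0 - 82.227.19.255) does not contain 82.227.27.13
  82.235.24.0/22 (82.235.24.0 - 82.235.27.255) does not contain 82.227.27.13
  86.227.0.0/19 (86.227.0.0 - 86.227.31.255) does not contain 82.227.27.13
  90.227.0.0/18 (90.227.0.0 - 90.227.63.255) does not contain 82.227.27.13
  82.195.0.0/16 (82.195.0.0 - 82.195.255.255) does not contain 82.227.27.13
  82.234.0.0/15 (82.234.0.0 - 82.235.255.255) does not contain 82.227.27.13
Longest matching prefix is /13 -> next hop R13.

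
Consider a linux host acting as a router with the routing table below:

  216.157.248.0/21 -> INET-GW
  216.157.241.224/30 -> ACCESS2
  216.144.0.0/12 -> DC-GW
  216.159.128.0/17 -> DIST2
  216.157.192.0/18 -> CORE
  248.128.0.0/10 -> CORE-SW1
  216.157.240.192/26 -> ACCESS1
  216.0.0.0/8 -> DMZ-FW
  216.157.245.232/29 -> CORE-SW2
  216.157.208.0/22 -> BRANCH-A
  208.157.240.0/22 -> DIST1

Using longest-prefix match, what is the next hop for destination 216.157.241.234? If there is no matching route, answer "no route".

CORE

Routes whose prefix contains 216.157.241.234:
  216.0.0.0/8 (216.0.0.0 - 216.255.255.255) -> DMZ-FW
  216.144.0.0/12 (216.144.0.0 - 216.159.255.255) -> DC-GW
  216.157.192.0/18 (216.157.192.0 - 216.157.255.255) -> CORE
More-specific entries that do NOT match:
  216.157.241.224/30 (216.157.241.224 - 216.157.241.227) does not contain 216.157.241.234
  216.157.245.232/29 (216.157.245.232 - 216.157.245.239) does not contain 216.157.241.234
  216.157.240.192/26 (216.157.240.192 - 216.157.240.255) does not contain 216.157.241.234
  216.157.208.0/22 (216.157.208.0 - 216.157.211.255) does not contain 216.157.241.234
  208.157.240.0/22 (208.157.240.0 - 208.157.243.255) does not contain 216.157.241.234
  216.157.248.0/21 (216.157.248.0 - 216.157.255.255) does not contain 216.157.241.234
Longest matching prefix is /18 -> next hop CORE.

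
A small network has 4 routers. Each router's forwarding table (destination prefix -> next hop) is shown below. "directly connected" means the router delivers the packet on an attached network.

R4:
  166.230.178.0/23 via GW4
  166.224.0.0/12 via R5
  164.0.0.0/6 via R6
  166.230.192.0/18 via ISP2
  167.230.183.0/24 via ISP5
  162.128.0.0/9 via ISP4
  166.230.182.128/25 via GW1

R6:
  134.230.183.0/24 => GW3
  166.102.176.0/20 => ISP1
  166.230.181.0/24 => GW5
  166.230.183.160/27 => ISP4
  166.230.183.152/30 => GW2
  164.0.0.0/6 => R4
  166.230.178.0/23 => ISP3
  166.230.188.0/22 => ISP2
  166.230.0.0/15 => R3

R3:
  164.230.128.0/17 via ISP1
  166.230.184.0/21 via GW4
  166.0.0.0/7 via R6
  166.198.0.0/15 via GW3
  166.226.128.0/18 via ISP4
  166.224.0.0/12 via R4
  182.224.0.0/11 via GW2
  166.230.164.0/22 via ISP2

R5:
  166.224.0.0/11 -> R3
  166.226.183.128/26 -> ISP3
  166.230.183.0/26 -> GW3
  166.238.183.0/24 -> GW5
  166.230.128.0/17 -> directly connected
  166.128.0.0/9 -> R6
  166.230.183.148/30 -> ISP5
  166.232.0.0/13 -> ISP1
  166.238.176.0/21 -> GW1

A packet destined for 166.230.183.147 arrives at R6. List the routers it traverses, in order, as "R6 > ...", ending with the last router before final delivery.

R6 > R3 > R4 > R5

At R6: longest match for 166.230.183.147 is 166.230.0.0/15 -> R3
At R3: longest match for 166.230.183.147 is 166.224.0.0/12 -> R4
At R4: longest match for 166.230.183.147 is 166.224.0.0/12 -> R5
At R5: longest match for 166.230.183.147 is 166.230.128.0/17 -> directly connected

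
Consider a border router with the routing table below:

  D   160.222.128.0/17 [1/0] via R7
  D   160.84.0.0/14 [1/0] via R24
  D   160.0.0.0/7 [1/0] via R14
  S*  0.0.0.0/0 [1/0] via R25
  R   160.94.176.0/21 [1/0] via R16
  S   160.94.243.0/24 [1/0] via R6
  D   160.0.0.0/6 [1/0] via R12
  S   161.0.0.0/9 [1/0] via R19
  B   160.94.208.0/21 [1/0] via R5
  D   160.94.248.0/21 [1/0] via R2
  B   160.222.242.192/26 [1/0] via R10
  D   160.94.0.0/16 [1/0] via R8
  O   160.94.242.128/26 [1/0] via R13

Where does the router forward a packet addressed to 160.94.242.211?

Routes whose prefix contains 160.94.242.211:
  0.0.0.0/0 (default, matches everything) -> R25
  160.0.0.0/6 (160.0.0.0 - 163.255.255.255) -> R12
  160.0.0.0/7 (160.0.0.0 - 161.255.255.255) -> R14
  160.94.0.0/16 (160.94.0.0 - 160.94.255.255) -> R8
More-specific entries that do NOT match:
  160.222.242.192/26 (160.222.242.192 - 160.222.242.255) does not contain 160.94.242.211
  160.94.242.128/26 (160.94.242.128 - 160.94.242.191) does not contain 160.94.242.211
  160.94.243.0/24 (160.94.243.0 - 160.94.243.255) does not contain 160.94.242.211
  160.94.176.0/21 (160.94.176.0 - 160.94.183.255) does not contain 160.94.242.211
  160.94.208.0/21 (160.94.208.0 - 160.94.215.255) does not contain 160.94.242.211
  160.94.248.0/21 (160.94.248.0 - 160.94.255.255) does not contain 160.94.242.211
  160.222.128.0/17 (160.222.128.0 - 160.222.255.255) does not contain 160.94.242.211
Longest matching prefix is /16 -> next hop R8.

R8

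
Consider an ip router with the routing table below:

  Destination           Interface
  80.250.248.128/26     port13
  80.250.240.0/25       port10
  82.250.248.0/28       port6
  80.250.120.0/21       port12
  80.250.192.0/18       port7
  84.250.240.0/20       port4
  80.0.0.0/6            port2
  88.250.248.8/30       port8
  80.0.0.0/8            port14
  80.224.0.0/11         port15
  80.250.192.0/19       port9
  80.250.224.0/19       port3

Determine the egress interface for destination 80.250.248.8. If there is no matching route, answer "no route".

port3

Routes whose prefix contains 80.250.248.8:
  80.0.0.0/6 (80.0.0.0 - 83.255.255.255) -> port2
  80.0.0.0/8 (80.0.0.0 - 80.255.255.255) -> port14
  80.224.0.0/11 (80.224.0.0 - 80.255.255.255) -> port15
  80.250.192.0/18 (80.250.192.0 - 80.250.255.255) -> port7
  80.250.224.0/19 (80.250.224.0 - 80.250.255.255) -> port3
More-specific entries that do NOT match:
  88.250.248.8/30 (88.250.248.8 - 88.250.248.11) does not contain 80.250.248.8
  82.250.248.0/28 (82.250.248.0 - 82.250.248.15) does not contain 80.250.248.8
  80.250.248.128/26 (80.250.248.128 - 80.250.248.191) does not contain 80.250.248.8
  80.250.240.0/25 (80.250.240.0 - 80.250.240.127) does not contain 80.250.248.8
  80.250.120.0/21 (80.250.120.0 - 80.250.127.255) does not contain 80.250.248.8
  84.250.240.0/20 (84.250.240.0 - 84.250.255.255) does not contain 80.250.248.8
Longest matching prefix is /19 -> interface port3.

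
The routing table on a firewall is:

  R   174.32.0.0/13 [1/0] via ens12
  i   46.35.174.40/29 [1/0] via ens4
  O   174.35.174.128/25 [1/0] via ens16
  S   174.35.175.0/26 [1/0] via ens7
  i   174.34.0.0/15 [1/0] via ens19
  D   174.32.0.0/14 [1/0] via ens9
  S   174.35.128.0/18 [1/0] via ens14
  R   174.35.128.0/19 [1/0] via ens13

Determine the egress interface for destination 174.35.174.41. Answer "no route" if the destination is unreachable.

Routes whose prefix contains 174.35.174.41:
  174.32.0.0/13 (174.32.0.0 - 174.39.255.255) -> ens12
  174.32.0.0/14 (174.32.0.0 - 174.35.255.255) -> ens9
  174.34.0.0/15 (174.34.0.0 - 174.35.255.255) -> ens19
  174.35.128.0/18 (174.35.128.0 - 174.35.191.255) -> ens14
More-specific entries that do NOT match:
  46.35.174.40/29 (46.35.174.40 - 46.35.174.47) does not contain 174.35.174.41
  174.35.175.0/26 (174.35.175.0 - 174.35.175.63) does not contain 174.35.174.41
  174.35.174.128/25 (174.35.174.128 - 174.35.174.255) does not contain 174.35.174.41
  174.35.128.0/19 (174.35.128.0 - 174.35.159.255) does not contain 174.35.174.41
Longest matching prefix is /18 -> interface ens14.

ens14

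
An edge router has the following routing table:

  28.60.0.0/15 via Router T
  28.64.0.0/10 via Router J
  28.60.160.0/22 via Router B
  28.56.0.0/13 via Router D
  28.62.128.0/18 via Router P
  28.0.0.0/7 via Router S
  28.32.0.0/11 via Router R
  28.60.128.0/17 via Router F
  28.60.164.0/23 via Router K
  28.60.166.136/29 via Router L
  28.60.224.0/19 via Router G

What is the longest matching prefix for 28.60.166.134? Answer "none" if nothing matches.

Entries matching 28.60.166.134:
  28.0.0.0/7 (28.0.0.0 - 29.255.255.255)
  28.32.0.0/11 (28.32.0.0 - 28.63.255.255)
  28.56.0.0/13 (28.56.0.0 - 28.63.255.255)
  28.60.0.0/15 (28.60.0.0 - 28.61.255.255)
  28.60.128.0/17 (28.60.128.0 - 28.60.255.255)
Most specific is 28.60.128.0/17.

28.60.128.0/17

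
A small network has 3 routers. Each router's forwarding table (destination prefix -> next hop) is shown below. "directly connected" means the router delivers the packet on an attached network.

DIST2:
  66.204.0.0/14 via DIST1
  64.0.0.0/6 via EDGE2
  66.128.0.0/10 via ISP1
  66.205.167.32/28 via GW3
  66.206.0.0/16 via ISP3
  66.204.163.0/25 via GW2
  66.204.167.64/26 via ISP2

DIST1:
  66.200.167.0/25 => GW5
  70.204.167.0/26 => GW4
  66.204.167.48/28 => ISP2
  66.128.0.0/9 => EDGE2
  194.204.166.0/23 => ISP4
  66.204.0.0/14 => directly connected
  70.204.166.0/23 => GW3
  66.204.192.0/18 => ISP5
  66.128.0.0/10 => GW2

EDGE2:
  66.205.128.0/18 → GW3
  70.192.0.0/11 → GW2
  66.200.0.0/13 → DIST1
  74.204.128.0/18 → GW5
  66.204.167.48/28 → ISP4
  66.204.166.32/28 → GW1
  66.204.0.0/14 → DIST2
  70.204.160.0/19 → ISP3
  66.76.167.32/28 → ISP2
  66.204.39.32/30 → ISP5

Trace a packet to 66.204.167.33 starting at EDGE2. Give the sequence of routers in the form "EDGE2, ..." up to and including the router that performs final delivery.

EDGE2, DIST2, DIST1

At EDGE2: longest match for 66.204.167.33 is 66.204.0.0/14 -> DIST2
At DIST2: longest match for 66.204.167.33 is 66.204.0.0/14 -> DIST1
At DIST1: longest match for 66.204.167.33 is 66.204.0.0/14 -> directly connected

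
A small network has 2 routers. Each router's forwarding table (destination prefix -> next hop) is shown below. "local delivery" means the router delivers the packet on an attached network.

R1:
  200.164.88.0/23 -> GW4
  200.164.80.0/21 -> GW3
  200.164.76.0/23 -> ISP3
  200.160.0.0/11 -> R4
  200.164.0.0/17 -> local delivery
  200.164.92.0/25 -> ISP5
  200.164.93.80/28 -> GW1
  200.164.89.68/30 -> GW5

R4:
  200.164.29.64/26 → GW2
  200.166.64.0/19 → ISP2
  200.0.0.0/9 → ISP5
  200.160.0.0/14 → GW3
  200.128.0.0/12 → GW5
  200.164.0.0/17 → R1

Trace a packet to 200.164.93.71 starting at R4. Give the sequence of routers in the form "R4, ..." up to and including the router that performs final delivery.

R4, R1

At R4: longest match for 200.164.93.71 is 200.164.0.0/17 -> R1
At R1: longest match for 200.164.93.71 is 200.164.0.0/17 -> local delivery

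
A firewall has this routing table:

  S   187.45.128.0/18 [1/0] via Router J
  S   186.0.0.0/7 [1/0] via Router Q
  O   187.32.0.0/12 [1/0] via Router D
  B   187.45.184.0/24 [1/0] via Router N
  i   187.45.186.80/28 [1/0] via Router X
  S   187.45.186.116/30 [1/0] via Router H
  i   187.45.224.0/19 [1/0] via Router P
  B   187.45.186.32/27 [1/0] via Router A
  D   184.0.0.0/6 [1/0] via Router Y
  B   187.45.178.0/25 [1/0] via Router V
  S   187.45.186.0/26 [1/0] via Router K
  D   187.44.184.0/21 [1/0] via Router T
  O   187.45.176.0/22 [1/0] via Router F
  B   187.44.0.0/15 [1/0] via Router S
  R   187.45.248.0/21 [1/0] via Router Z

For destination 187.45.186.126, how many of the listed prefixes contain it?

Prefixes containing 187.45.186.126:
  184.0.0.0/6 (184.0.0.0 - 187.255.255.255)
  186.0.0.0/7 (186.0.0.0 - 187.255.255.255)
  187.32.0.0/12 (187.32.0.0 - 187.47.255.255)
  187.44.0.0/15 (187.44.0.0 - 187.45.255.255)
  187.45.128.0/18 (187.45.128.0 - 187.45.191.255)
Total matching entries: 5.

5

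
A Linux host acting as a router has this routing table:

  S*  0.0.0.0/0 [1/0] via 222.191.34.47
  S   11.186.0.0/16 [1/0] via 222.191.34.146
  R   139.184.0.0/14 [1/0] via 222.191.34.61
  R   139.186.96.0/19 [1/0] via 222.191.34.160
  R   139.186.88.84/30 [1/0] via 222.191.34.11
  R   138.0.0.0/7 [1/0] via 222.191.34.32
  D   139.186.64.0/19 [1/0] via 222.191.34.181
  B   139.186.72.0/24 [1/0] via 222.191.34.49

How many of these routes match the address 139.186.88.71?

4

Prefixes containing 139.186.88.71:
  0.0.0.0/0 (default, matches everything)
  138.0.0.0/7 (138.0.0.0 - 139.255.255.255)
  139.184.0.0/14 (139.184.0.0 - 139.187.255.255)
  139.186.64.0/19 (139.186.64.0 - 139.186.95.255)
Total matching entries: 4.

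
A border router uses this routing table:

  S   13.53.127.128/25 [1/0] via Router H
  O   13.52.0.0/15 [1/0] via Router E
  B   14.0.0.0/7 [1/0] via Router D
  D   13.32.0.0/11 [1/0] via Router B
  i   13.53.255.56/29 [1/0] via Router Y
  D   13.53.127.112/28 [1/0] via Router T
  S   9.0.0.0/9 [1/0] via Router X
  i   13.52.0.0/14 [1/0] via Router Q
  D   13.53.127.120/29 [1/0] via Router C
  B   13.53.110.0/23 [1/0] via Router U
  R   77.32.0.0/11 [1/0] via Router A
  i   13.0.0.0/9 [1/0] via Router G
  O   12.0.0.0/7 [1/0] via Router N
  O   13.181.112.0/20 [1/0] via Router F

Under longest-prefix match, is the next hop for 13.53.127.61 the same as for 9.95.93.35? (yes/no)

13.53.127.61: longest match 13.52.0.0/15 -> Router E
9.95.93.35: longest match 9.0.0.0/9 -> Router X

no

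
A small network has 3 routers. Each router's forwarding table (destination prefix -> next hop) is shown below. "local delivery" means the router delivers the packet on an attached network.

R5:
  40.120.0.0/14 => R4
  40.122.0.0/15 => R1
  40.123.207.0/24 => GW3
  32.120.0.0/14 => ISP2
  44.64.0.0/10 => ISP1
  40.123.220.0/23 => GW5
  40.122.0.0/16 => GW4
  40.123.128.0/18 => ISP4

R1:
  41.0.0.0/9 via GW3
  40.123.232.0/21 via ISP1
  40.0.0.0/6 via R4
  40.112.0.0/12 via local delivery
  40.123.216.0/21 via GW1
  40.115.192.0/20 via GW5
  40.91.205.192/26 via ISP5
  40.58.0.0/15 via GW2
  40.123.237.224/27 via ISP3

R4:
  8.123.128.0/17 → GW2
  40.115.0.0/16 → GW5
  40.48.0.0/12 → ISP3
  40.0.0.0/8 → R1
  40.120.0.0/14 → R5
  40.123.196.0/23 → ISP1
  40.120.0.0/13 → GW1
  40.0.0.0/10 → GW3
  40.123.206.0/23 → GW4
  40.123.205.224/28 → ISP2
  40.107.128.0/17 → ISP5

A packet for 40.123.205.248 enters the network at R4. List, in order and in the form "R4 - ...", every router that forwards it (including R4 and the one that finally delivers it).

R4 - R5 - R1

At R4: longest match for 40.123.205.248 is 40.120.0.0/14 -> R5
At R5: longest match for 40.123.205.248 is 40.122.0.0/15 -> R1
At R1: longest match for 40.123.205.248 is 40.112.0.0/12 -> local delivery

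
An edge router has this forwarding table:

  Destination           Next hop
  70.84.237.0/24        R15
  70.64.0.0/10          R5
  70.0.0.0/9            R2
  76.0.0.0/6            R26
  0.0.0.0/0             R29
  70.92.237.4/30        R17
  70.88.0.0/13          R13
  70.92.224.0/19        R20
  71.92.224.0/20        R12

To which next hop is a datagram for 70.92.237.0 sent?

R20

Routes whose prefix contains 70.92.237.0:
  0.0.0.0/0 (default, matches everything) -> R29
  70.0.0.0/9 (70.0.0.0 - 70.127.255.255) -> R2
  70.64.0.0/10 (70.64.0.0 - 70.127.255.255) -> R5
  70.88.0.0/13 (70.88.0.0 - 70.95.255.255) -> R13
  70.92.224.0/19 (70.92.224.0 - 70.92.255.255) -> R20
More-specific entries that do NOT match:
  70.92.237.4/30 (70.92.237.4 - 70.92.237.7) does not contain 70.92.237.0
  70.84.237.0/24 (70.84.237.0 - 70.84.237.255) does not contain 70.92.237.0
  71.92.224.0/20 (71.92.224.0 - 71.92.239.255) does not contain 70.92.237.0
Longest matching prefix is /19 -> next hop R20.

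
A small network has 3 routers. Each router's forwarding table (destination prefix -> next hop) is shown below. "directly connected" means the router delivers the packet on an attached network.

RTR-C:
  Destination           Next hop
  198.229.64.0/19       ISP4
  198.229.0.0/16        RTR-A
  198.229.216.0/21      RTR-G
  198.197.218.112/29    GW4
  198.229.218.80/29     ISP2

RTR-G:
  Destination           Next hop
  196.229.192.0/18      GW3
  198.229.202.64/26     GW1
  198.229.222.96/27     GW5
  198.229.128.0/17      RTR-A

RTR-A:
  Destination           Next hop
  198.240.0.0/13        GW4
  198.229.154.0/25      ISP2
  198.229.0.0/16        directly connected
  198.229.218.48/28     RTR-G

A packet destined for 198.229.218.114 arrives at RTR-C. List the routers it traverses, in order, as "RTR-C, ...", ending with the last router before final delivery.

RTR-C, RTR-G, RTR-A

At RTR-C: longest match for 198.229.218.114 is 198.229.216.0/21 -> RTR-G
At RTR-G: longest match for 198.229.218.114 is 198.229.128.0/17 -> RTR-A
At RTR-A: longest match for 198.229.218.114 is 198.229.0.0/16 -> directly connected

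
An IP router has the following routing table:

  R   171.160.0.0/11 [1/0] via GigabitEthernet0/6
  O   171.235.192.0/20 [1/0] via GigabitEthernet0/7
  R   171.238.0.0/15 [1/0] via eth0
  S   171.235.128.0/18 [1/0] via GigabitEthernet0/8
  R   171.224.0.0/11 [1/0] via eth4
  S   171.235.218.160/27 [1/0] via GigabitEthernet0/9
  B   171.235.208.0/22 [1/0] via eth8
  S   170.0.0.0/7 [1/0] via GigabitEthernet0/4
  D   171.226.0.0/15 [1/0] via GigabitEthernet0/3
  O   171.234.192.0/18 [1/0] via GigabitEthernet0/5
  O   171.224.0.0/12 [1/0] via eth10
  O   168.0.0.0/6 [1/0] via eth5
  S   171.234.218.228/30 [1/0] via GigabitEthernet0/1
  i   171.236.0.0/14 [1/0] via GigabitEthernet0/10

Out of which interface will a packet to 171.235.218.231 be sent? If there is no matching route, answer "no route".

Routes whose prefix contains 171.235.218.231:
  168.0.0.0/6 (168.0.0.0 - 171.255.255.255) -> eth5
  170.0.0.0/7 (170.0.0.0 - 171.255.255.255) -> GigabitEthernet0/4
  171.224.0.0/11 (171.224.0.0 - 171.255.255.255) -> eth4
  171.224.0.0/12 (171.224.0.0 - 171.239.255.255) -> eth10
More-specific entries that do NOT match:
  171.234.218.228/30 (171.234.218.228 - 171.234.218.231) does not contain 171.235.218.231
  171.235.218.160/27 (171.235.218.160 - 171.235.218.191) does not contain 171.235.218.231
  171.235.208.0/22 (171.235.208.0 - 171.235.211.255) does not contain 171.235.218.231
  171.235.192.0/20 (171.235.192.0 - 171.235.207.255) does not contain 171.235.218.231
  171.235.128.0/18 (171.235.128.0 - 171.235.191.255) does not contain 171.235.218.231
  171.234.192.0/18 (171.234.192.0 - 171.234.255.255) does not contain 171.235.218.231
  171.238.0.0/15 (171.238.0.0 - 171.239.255.255) does not contain 171.235.218.231
  171.226.0.0/15 (171.226.0.0 - 171.227.255.255) does not contain 171.235.218.231
  171.236.0.0/14 (171.236.0.0 - 171.239.255.255) does not contain 171.235.218.231
Longest matching prefix is /12 -> interface eth10.

eth10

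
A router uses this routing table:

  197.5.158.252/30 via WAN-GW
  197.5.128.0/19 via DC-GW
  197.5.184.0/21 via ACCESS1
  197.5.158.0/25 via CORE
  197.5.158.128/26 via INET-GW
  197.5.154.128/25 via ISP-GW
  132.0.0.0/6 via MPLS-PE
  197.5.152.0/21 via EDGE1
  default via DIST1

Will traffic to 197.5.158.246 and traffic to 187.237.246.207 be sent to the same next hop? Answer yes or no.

197.5.158.246: longest match 197.5.152.0/21 -> EDGE1
187.237.246.207: longest match 0.0.0.0/0 -> DIST1

no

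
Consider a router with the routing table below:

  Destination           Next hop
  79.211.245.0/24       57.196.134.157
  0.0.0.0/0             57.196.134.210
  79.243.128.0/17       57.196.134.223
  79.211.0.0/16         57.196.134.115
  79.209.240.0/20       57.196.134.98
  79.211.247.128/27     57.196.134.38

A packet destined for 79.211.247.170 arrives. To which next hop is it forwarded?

Routes whose prefix contains 79.211.247.170:
  0.0.0.0/0 (default, matches everything) -> 57.196.134.210
  79.211.0.0/16 (79.211.0.0 - 79.211.255.255) -> 57.196.134.115
More-specific entries that do NOT match:
  79.211.247.128/27 (79.211.247.128 - 79.211.247.159) does not contain 79.211.247.170
  79.211.245.0/24 (79.211.245.0 - 79.211.245.255) does not contain 79.211.247.170
  79.209.240.0/20 (79.209.240.0 - 79.209.255.255) does not contain 79.211.247.170
  79.243.128.0/17 (79.243.128.0 - 79.243.255.255) does not contain 79.211.247.170
Longest matching prefix is /16 -> next hop 57.196.134.115.

57.196.134.115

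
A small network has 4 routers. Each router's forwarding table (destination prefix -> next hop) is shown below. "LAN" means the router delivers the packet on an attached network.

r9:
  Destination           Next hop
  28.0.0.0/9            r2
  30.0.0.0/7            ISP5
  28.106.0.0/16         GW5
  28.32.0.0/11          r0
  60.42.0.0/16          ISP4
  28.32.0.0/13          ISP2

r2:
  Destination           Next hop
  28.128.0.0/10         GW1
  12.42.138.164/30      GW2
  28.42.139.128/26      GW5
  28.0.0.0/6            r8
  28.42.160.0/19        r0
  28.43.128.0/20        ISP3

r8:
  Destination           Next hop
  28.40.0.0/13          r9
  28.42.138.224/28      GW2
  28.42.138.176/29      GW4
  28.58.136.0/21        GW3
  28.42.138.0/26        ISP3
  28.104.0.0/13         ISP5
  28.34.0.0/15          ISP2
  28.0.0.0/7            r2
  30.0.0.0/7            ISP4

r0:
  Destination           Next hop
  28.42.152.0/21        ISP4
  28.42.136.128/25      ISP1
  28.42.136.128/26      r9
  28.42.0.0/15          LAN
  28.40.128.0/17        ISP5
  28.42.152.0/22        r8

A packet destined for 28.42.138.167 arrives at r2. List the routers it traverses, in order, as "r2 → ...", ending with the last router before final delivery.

At r2: longest match for 28.42.138.167 is 28.0.0.0/6 -> r8
At r8: longest match for 28.42.138.167 is 28.40.0.0/13 -> r9
At r9: longest match for 28.42.138.167 is 28.32.0.0/11 -> r0
At r0: longest match for 28.42.138.167 is 28.42.0.0/15 -> LAN

r2 → r8 → r9 → r0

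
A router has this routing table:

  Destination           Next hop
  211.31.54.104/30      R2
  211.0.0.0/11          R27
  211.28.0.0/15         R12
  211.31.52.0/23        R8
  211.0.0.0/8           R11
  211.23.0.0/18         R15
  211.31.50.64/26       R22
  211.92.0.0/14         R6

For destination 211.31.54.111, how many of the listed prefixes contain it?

Prefixes containing 211.31.54.111:
  211.0.0.0/8 (211.0.0.0 - 211.255.255.255)
  211.0.0.0/11 (211.0.0.0 - 211.31.255.255)
Total matching entries: 2.

2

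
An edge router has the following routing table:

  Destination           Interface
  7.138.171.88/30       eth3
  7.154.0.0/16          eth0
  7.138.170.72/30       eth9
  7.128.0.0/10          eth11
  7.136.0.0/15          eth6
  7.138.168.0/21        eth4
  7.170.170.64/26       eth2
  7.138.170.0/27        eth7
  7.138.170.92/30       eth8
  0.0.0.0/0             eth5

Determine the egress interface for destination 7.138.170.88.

Routes whose prefix contains 7.138.170.88:
  0.0.0.0/0 (default, matches everything) -> eth5
  7.128.0.0/10 (7.128.0.0 - 7.191.255.255) -> eth11
  7.138.168.0/21 (7.138.168.0 - 7.138.175.255) -> eth4
More-specific entries that do NOT match:
  7.138.171.88/30 (7.138.171.88 - 7.138.171.91) does not contain 7.138.170.88
  7.138.170.72/30 (7.138.170.72 - 7.138.170.75) does not contain 7.138.170.88
  7.138.170.92/30 (7.138.170.92 - 7.138.170.95) does not contain 7.138.170.88
  7.138.170.0/27 (7.138.170.0 - 7.138.170.31) does not contain 7.138.170.88
  7.170.170.64/26 (7.170.170.64 - 7.170.170.127) does not contain 7.138.170.88
Longest matching prefix is /21 -> interface eth4.

eth4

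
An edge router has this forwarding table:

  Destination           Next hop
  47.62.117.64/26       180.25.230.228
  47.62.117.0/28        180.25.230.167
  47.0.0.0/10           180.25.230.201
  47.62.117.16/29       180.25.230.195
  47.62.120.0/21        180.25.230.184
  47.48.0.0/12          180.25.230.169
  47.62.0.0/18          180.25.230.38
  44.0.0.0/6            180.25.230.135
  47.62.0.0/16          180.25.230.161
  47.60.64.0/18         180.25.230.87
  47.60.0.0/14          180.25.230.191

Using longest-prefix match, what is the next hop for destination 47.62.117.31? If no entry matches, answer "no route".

Routes whose prefix contains 47.62.117.31:
  44.0.0.0/6 (44.0.0.0 - 47.255.255.255) -> 180.25.230.135
  47.0.0.0/10 (47.0.0.0 - 47.63.255.255) -> 180.25.230.201
  47.48.0.0/12 (47.48.0.0 - 47.63.255.255) -> 180.25.230.169
  47.60.0.0/14 (47.60.0.0 - 47.63.255.255) -> 180.25.230.191
  47.62.0.0/16 (47.62.0.0 - 47.62.255.255) -> 180.25.230.161
More-specific entries that do NOT match:
  47.62.117.16/29 (47.62.117.16 - 47.62.117.23) does not contain 47.62.117.31
  47.62.117.0/28 (47.62.117.0 - 47.62.117.15) does not contain 47.62.117.31
  47.62.117.64/26 (47.62.117.64 - 47.62.117.127) does not contain 47.62.117.31
  47.62.120.0/21 (47.62.120.0 - 47.62.127.255) does not contain 47.62.117.31
  47.62.0.0/18 (47.62.0.0 - 47.62.63.255) does not contain 47.62.117.31
  47.60.64.0/18 (47.60.64.0 - 47.60.127.255) does not contain 47.62.117.31
Longest matching prefix is /16 -> next hop 180.25.230.161.

180.25.230.161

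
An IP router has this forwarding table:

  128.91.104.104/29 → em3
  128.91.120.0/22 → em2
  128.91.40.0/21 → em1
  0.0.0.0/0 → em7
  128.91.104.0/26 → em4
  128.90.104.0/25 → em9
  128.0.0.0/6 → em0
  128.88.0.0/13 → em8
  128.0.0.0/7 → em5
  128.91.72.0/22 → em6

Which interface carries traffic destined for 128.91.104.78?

Routes whose prefix contains 128.91.104.78:
  0.0.0.0/0 (default, matches everything) -> em7
  128.0.0.0/6 (128.0.0.0 - 131.255.255.255) -> em0
  128.0.0.0/7 (128.0.0.0 - 129.255.255.255) -> em5
  128.88.0.0/13 (128.88.0.0 - 128.95.255.255) -> em8
More-specific entries that do NOT match:
  128.91.104.104/29 (128.91.104.104 - 128.91.104.111) does not contain 128.91.104.78
  128.91.104.0/26 (128.91.104.0 - 128.91.104.63) does not contain 128.91.104.78
  128.90.104.0/25 (128.90.104.0 - 128.90.104.127) does not contain 128.91.104.78
  128.91.120.0/22 (128.91.120.0 - 128.91.123.255) does not contain 128.91.104.78
  128.91.72.0/22 (128.91.72.0 - 128.91.75.255) does not contain 128.91.104.78
  128.91.40.0/21 (128.91.40.0 - 128.91.47.255) does not contain 128.91.104.78
Longest matching prefix is /13 -> interface em8.

em8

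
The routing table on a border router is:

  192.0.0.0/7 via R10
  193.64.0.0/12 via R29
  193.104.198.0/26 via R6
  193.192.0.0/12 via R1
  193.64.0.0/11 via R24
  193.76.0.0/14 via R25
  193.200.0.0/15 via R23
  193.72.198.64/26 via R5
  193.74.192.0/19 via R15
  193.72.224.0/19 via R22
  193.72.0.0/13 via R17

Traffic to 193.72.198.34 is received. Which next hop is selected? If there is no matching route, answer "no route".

R17

Routes whose prefix contains 193.72.198.34:
  192.0.0.0/7 (192.0.0.0 - 193.255.255.255) -> R10
  193.64.0.0/11 (193.64.0.0 - 193.95.255.255) -> R24
  193.64.0.0/12 (193.64.0.0 - 193.79.255.255) -> R29
  193.72.0.0/13 (193.72.0.0 - 193.79.255.255) -> R17
More-specific entries that do NOT match:
  193.104.198.0/26 (193.104.198.0 - 193.104.198.63) does not contain 193.72.198.34
  193.72.198.64/26 (193.72.198.64 - 193.72.198.127) does not contain 193.72.198.34
  193.74.192.0/19 (193.74.192.0 - 193.74.223.255) does not contain 193.72.198.34
  193.72.224.0/19 (193.72.224.0 - 193.72.255.255) does not contain 193.72.198.34
  193.200.0.0/15 (193.200.0.0 - 193.201.255.255) does not contain 193.72.198.34
  193.76.0.0/14 (193.76.0.0 - 193.79.255.255) does not contain 193.72.198.34
Longest matching prefix is /13 -> next hop R17.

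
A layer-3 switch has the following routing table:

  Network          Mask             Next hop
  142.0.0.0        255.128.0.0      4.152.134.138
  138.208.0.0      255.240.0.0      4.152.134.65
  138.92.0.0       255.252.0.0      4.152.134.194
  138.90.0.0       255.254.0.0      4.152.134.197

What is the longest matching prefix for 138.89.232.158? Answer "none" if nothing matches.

none

138.89.232.158 is outside every listed prefix and there is no default route.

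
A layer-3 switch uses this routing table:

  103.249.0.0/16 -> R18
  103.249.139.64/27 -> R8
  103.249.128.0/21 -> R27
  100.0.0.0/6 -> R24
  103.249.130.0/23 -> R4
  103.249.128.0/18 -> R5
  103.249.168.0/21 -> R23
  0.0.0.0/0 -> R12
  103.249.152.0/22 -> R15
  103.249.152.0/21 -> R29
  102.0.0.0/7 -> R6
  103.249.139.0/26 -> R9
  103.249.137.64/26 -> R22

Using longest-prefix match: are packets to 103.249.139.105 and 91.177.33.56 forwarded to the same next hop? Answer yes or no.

no

103.249.139.105: longest match 103.249.128.0/18 -> R5
91.177.33.56: longest match 0.0.0.0/0 -> R12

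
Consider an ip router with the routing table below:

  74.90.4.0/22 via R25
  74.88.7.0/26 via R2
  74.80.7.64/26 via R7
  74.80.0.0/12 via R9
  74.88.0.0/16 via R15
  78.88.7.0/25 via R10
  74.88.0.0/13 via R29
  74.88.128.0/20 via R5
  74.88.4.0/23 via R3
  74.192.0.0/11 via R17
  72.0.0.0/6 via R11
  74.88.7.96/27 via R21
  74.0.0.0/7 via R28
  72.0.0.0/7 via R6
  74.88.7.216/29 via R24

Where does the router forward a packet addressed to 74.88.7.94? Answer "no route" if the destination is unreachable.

R15

Routes whose prefix contains 74.88.7.94:
  72.0.0.0/6 (72.0.0.0 - 75.255.255.255) -> R11
  74.0.0.0/7 (74.0.0.0 - 75.255.255.255) -> R28
  74.80.0.0/12 (74.80.0.0 - 74.95.255.255) -> R9
  74.88.0.0/13 (74.88.0.0 - 74.95.255.255) -> R29
  74.88.0.0/16 (74.88.0.0 - 74.88.255.255) -> R15
More-specific entries that do NOT match:
  74.88.7.216/29 (74.88.7.216 - 74.88.7.223) does not contain 74.88.7.94
  74.88.7.96/27 (74.88.7.96 - 74.88.7.127) does not contain 74.88.7.94
  74.88.7.0/26 (74.88.7.0 - 74.88.7.63) does not contain 74.88.7.94
  74.80.7.64/26 (74.80.7.64 - 74.80.7.127) does not contain 74.88.7.94
  78.88.7.0/25 (78.88.7.0 - 78.88.7.127) does not contain 74.88.7.94
  74.88.4.0/23 (74.88.4.0 - 74.88.5.255) does not contain 74.88.7.94
  74.90.4.0/22 (74.90.4.0 - 74.90.7.255) does not contain 74.88.7.94
  74.88.128.0/20 (74.88.128.0 - 74.88.143.255) does not contain 74.88.7.94
Longest matching prefix is /16 -> next hop R15.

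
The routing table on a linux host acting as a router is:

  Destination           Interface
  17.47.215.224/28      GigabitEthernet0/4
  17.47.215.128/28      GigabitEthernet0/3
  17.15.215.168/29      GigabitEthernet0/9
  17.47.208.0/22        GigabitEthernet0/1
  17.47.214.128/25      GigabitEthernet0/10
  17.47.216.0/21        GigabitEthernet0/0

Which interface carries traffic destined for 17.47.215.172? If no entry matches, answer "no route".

No entry's prefix contains 17.47.215.172; there is no default route.

no route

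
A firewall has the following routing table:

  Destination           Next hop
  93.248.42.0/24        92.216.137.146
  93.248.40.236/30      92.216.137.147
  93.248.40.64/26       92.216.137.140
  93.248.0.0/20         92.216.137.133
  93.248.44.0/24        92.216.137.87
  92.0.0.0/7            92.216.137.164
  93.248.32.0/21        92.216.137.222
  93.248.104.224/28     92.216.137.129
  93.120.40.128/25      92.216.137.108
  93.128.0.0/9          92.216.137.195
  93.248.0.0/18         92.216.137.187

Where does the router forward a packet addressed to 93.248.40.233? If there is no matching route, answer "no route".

92.216.137.187

Routes whose prefix contains 93.248.40.233:
  92.0.0.0/7 (92.0.0.0 - 93.255.255.255) -> 92.216.137.164
  93.128.0.0/9 (93.128.0.0 - 93.255.255.255) -> 92.216.137.195
  93.248.0.0/18 (93.248.0.0 - 93.248.63.255) -> 92.216.137.187
More-specific entries that do NOT match:
  93.248.40.236/30 (93.248.40.236 - 93.248.40.239) does not contain 93.248.40.233
  93.248.104.224/28 (93.248.104.224 - 93.248.104.239) does not contain 93.248.40.233
  93.248.40.64/26 (93.248.40.64 - 93.248.40.127) does not contain 93.248.40.233
  93.120.40.128/25 (93.120.40.128 - 93.120.40.255) does not contain 93.248.40.233
  93.248.42.0/24 (93.248.42.0 - 93.248.42.255) does not contain 93.248.40.233
  93.248.44.0/24 (93.248.44.0 - 93.248.44.255) does not contain 93.248.40.233
  93.248.32.0/21 (93.248.32.0 - 93.248.39.255) does not contain 93.248.40.233
  93.248.0.0/20 (93.248.0.0 - 93.248.15.255) does not contain 93.248.40.233
Longest matching prefix is /18 -> next hop 92.216.137.187.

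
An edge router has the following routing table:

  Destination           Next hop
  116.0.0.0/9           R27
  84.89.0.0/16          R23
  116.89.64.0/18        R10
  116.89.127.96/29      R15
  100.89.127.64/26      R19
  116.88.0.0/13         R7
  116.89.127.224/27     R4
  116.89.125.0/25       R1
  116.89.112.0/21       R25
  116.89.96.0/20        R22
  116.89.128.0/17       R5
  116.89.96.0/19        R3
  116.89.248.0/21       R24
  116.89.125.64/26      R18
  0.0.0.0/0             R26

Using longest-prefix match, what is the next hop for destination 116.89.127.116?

R3

Routes whose prefix contains 116.89.127.116:
  0.0.0.0/0 (default, matches everything) -> R26
  116.0.0.0/9 (116.0.0.0 - 116.127.255.255) -> R27
  116.88.0.0/13 (116.88.0.0 - 116.95.255.255) -> R7
  116.89.64.0/18 (116.89.64.0 - 116.89.127.255) -> R10
  116.89.96.0/19 (116.89.96.0 - 116.89.127.255) -> R3
More-specific entries that do NOT match:
  116.89.127.96/29 (116.89.127.96 - 116.89.127.103) does not contain 116.89.127.116
  116.89.127.224/27 (116.89.127.224 - 116.89.127.255) does not contain 116.89.127.116
  100.89.127.64/26 (100.89.127.64 - 100.89.127.127) does not contain 116.89.127.116
  116.89.125.64/26 (116.89.125.64 - 116.89.125.127) does not contain 116.89.127.116
  116.89.125.0/25 (116.89.125.0 - 116.89.125.127) does not contain 116.89.127.116
  116.89.112.0/21 (116.89.112.0 - 116.89.119.255) does not contain 116.89.127.116
  116.89.248.0/21 (116.89.248.0 - 116.89.255.255) does not contain 116.89.127.116
  116.89.96.0/20 (116.89.96.0 - 116.89.111.255) does not contain 116.89.127.116
Longest matching prefix is /19 -> next hop R3.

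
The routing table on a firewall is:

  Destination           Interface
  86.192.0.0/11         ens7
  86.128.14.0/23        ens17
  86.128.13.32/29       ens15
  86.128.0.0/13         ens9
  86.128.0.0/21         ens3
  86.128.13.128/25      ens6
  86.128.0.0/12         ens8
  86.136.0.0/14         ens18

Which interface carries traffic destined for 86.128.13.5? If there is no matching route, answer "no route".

ens9

Routes whose prefix contains 86.128.13.5:
  86.128.0.0/12 (86.128.0.0 - 86.143.255.255) -> ens8
  86.128.0.0/13 (86.128.0.0 - 86.135.255.255) -> ens9
More-specific entries that do NOT match:
  86.128.13.32/29 (86.128.13.32 - 86.128.13.39) does not contain 86.128.13.5
  86.128.13.128/25 (86.128.13.128 - 86.128.13.255) does not contain 86.128.13.5
  86.128.14.0/23 (86.128.14.0 - 86.128.15.255) does not contain 86.128.13.5
  86.128.0.0/21 (86.128.0.0 - 86.128.7.255) does not contain 86.128.13.5
  86.136.0.0/14 (86.136.0.0 - 86.139.255.255) does not contain 86.128.13.5
Longest matching prefix is /13 -> interface ens9.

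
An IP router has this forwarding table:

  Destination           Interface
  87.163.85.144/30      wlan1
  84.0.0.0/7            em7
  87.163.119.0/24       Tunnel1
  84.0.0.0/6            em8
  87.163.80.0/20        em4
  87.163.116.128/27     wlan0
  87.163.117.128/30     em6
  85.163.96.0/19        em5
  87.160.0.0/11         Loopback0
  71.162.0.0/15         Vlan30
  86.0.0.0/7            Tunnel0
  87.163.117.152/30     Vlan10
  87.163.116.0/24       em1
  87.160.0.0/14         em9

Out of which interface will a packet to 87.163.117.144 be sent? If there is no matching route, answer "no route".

Routes whose prefix contains 87.163.117.144:
  84.0.0.0/6 (84.0.0.0 - 87.255.255.255) -> em8
  86.0.0.0/7 (86.0.0.0 - 87.255.255.255) -> Tunnel0
  87.160.0.0/11 (87.160.0.0 - 87.191.255.255) -> Loopback0
  87.160.0.0/14 (87.160.0.0 - 87.163.255.255) -> em9
More-specific entries that do NOT match:
  87.163.85.144/30 (87.163.85.144 - 87.163.85.147) does not contain 87.163.117.144
  87.163.117.128/30 (87.163.117.128 - 87.163.117.131) does not contain 87.163.117.144
  87.163.117.152/30 (87.163.117.152 - 87.163.117.155) does not contain 87.163.117.144
  87.163.116.128/27 (87.163.116.128 - 87.163.116.159) does not contain 87.163.117.144
  87.163.119.0/24 (87.163.119.0 - 87.163.119.255) does not contain 87.163.117.144
  87.163.116.0/24 (87.163.116.0 - 87.163.116.255) does not contain 87.163.117.144
  87.163.80.0/20 (87.163.80.0 - 87.163.95.255) does not contain 87.163.117.144
  85.163.96.0/19 (85.163.96.0 - 85.163.127.255) does not contain 87.163.117.144
  71.162.0.0/15 (71.162.0.0 - 71.163.255.255) does not contain 87.163.117.144
Longest matching prefix is /14 -> interface em9.

em9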